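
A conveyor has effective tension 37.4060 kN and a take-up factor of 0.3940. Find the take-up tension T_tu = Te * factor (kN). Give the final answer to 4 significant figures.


T_tu = 37.4060 * 0.3940
T_tu = 14.74 kN


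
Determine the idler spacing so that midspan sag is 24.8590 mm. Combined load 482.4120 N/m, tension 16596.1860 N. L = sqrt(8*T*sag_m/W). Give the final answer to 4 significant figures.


sag = 24.8590/1000 = 0.024859 m
L = sqrt(8 * 16596.1860 * 0.024859 / 482.4120)
L = 2.616 m


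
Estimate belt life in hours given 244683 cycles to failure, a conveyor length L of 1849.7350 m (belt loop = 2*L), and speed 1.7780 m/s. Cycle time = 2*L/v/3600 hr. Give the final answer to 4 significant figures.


cycle_time = 2 * 1849.7350 / 1.7780 / 3600 = 0.57797 hr
life = 244683 * 0.57797 = 141400 hours


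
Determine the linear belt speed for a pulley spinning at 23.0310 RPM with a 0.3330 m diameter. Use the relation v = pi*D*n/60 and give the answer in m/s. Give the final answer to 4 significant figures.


v = pi * 0.3330 * 23.0310 / 60
v = 0.4016 m/s


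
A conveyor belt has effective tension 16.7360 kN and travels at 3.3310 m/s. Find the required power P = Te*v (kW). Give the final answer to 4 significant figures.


P = Te * v = 16.7360 * 3.3310
P = 55.75 kW


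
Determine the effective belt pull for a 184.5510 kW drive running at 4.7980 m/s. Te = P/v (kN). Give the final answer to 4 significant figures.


Te = P / v = 184.5510 / 4.7980
Te = 38.46 kN


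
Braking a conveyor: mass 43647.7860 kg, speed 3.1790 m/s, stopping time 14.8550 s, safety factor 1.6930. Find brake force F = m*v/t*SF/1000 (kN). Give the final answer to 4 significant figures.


F = 43647.7860 * 3.1790 / 14.8550 * 1.6930 / 1000
F = 15.81 kN


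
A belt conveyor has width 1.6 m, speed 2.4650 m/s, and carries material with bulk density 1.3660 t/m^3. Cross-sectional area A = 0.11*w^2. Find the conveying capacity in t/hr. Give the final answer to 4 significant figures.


A = 0.11 * 1.6^2 = 0.2816 m^2
C = 0.2816 * 2.4650 * 1.3660 * 3600
C = 3414 t/hr


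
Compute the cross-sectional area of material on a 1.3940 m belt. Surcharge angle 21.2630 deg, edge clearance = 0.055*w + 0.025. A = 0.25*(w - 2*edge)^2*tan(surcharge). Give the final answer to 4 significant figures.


edge = 0.055*1.3940 + 0.025 = 0.10167 m
ew = 1.3940 - 2*0.10167 = 1.19066 m
A = 0.25 * 1.19066^2 * tan(21.2630 deg)
A = 0.1379 m^2


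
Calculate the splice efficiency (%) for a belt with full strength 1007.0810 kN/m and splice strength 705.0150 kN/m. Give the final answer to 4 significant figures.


Eff = 705.0150 / 1007.0810 * 100
Eff = 70.01 %


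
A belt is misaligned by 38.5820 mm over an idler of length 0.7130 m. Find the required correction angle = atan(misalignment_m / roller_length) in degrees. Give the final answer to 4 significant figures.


misalign_m = 38.5820 / 1000 = 0.038582 m
angle = atan(0.038582 / 0.7130)
angle = 3.097 deg


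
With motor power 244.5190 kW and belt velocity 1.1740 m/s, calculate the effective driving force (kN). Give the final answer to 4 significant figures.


Te = P / v = 244.5190 / 1.1740
Te = 208.3 kN


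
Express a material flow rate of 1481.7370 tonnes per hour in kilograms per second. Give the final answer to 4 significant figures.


m_dot = 1481.7370 * 1000 / 3600
m_dot = 411.6 kg/s


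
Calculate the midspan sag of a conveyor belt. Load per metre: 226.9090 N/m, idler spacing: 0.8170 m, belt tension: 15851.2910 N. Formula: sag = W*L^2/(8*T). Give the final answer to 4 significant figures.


sag = 226.9090 * 0.8170^2 / (8 * 15851.2910)
sag = 0.001194 m


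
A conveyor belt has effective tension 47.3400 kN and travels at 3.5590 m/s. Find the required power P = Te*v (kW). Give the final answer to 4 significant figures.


P = Te * v = 47.3400 * 3.5590
P = 168.5 kW


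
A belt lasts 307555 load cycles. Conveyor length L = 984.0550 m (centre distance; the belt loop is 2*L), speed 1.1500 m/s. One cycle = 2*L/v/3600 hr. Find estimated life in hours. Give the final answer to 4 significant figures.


cycle_time = 2 * 984.0550 / 1.1500 / 3600 = 0.475389 hr
life = 307555 * 0.475389 = 146200 hours


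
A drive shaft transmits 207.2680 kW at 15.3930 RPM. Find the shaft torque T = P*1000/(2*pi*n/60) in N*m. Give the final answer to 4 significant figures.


omega = 2*pi*15.3930/60 = 1.61195 rad/s
T = 207.2680*1000 / 1.61195
T = 128600 N*m


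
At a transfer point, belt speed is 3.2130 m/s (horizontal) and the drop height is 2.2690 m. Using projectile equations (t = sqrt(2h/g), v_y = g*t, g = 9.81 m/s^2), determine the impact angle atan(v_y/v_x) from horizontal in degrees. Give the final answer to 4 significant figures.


t = sqrt(2*2.2690/9.81) = 0.680139 s
v_y = 9.81 * 0.680139 = 6.67216 m/s
angle = atan(6.67216 / 3.2130) = 64.29 deg


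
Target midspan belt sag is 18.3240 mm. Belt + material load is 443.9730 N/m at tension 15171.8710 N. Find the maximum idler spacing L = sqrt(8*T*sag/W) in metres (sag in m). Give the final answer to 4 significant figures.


sag = 18.3240/1000 = 0.018324 m
L = sqrt(8 * 15171.8710 * 0.018324 / 443.9730)
L = 2.238 m


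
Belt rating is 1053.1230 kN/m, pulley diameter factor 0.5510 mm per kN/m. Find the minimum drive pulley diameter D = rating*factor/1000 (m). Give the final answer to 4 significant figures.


D = 1053.1230 * 0.5510 / 1000
D = 0.5803 m


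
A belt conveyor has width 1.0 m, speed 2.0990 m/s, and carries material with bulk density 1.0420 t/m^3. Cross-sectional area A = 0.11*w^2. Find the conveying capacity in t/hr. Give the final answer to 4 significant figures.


A = 0.11 * 1.0^2 = 0.11 m^2
C = 0.11 * 2.0990 * 1.0420 * 3600
C = 866.1 t/hr


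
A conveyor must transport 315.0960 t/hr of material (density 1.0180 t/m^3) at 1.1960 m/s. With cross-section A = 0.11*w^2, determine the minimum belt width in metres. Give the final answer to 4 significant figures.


A_req = 315.0960 / (1.1960 * 1.0180 * 3600) = 0.0718888 m^2
w = sqrt(0.0718888 / 0.11)
w = 0.8084 m


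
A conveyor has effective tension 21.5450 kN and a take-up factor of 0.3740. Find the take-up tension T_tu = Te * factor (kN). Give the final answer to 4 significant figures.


T_tu = 21.5450 * 0.3740
T_tu = 8.058 kN


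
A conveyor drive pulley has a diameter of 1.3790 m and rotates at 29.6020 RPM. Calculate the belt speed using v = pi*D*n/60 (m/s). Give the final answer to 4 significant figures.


v = pi * 1.3790 * 29.6020 / 60
v = 2.137 m/s


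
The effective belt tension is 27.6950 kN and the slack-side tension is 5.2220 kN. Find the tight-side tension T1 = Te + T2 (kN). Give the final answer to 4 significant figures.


T1 = Te + T2 = 27.6950 + 5.2220
T1 = 32.92 kN


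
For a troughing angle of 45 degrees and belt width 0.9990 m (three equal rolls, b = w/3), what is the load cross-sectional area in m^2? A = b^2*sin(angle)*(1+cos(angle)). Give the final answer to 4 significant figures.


b = 0.9990/3 = 0.333 m
A = 0.333^2 * sin(45 deg) * (1 + cos(45 deg))
A = 0.1339 m^2


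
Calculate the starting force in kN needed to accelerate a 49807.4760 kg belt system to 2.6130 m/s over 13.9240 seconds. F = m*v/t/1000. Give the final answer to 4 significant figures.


F = 49807.4760 * 2.6130 / 13.9240 / 1000
F = 9.347 kN


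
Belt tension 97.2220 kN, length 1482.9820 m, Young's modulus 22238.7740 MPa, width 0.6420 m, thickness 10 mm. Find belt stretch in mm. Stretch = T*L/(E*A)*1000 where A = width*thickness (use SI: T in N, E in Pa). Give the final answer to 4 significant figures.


A = 0.6420 * 0.01 = 0.00642 m^2
Stretch = 97.2220*1000 * 1482.9820 / (22238.7740e6 * 0.00642) * 1000
Stretch = 1010 mm


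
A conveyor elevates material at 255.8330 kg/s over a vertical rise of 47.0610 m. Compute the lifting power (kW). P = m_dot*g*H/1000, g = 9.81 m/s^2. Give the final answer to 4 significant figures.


P = 255.8330 * 9.81 * 47.0610 / 1000
P = 118.1 kW


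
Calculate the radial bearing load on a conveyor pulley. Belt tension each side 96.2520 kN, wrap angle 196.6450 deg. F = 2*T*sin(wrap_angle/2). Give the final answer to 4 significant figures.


F = 2 * 96.2520 * sin(196.6450/2 deg)
F = 190.5 kN


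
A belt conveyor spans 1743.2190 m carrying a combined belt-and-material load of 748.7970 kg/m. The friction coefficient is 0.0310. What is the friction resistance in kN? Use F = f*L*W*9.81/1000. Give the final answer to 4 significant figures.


F = 0.0310 * 1743.2190 * 748.7970 * 9.81 / 1000
F = 397.0 kN


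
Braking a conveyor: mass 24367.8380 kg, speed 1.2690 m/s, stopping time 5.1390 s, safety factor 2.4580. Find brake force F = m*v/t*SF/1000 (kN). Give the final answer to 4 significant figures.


F = 24367.8380 * 1.2690 / 5.1390 * 2.4580 / 1000
F = 14.79 kN


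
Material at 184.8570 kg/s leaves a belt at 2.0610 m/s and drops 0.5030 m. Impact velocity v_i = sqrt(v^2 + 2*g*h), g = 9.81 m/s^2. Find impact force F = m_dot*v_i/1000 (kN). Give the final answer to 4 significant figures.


v_i = sqrt(2.0610^2 + 2*9.81*0.5030) = 3.7572 m/s
F = 184.8570 * 3.7572 / 1000
F = 0.6945 kN


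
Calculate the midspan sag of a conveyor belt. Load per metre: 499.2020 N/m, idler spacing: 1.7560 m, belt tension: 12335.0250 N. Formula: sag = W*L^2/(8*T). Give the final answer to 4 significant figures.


sag = 499.2020 * 1.7560^2 / (8 * 12335.0250)
sag = 0.01560 m


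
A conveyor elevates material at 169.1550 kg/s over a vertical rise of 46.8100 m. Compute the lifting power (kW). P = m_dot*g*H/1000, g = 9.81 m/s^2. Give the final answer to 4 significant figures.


P = 169.1550 * 9.81 * 46.8100 / 1000
P = 77.68 kW


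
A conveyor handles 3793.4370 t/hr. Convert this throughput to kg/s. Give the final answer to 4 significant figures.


m_dot = 3793.4370 * 1000 / 3600
m_dot = 1054 kg/s


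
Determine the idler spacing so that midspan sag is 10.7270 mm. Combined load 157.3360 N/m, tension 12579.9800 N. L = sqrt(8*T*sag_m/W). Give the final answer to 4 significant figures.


sag = 10.7270/1000 = 0.010727 m
L = sqrt(8 * 12579.9800 * 0.010727 / 157.3360)
L = 2.619 m


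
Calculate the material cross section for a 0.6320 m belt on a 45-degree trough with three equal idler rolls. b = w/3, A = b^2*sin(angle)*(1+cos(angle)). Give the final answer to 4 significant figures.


b = 0.6320/3 = 0.210667 m
A = 0.210667^2 * sin(45 deg) * (1 + cos(45 deg))
A = 0.05357 m^2


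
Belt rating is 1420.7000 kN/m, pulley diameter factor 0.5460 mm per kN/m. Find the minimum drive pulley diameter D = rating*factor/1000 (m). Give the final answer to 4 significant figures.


D = 1420.7000 * 0.5460 / 1000
D = 0.7757 m


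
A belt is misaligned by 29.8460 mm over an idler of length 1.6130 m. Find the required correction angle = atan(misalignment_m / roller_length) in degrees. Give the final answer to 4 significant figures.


misalign_m = 29.8460 / 1000 = 0.029846 m
angle = atan(0.029846 / 1.6130)
angle = 1.060 deg


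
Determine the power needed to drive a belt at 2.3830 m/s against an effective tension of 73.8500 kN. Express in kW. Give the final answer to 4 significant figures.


P = Te * v = 73.8500 * 2.3830
P = 176.0 kW


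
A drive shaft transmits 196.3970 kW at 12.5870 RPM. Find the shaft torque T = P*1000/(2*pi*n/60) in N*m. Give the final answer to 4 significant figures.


omega = 2*pi*12.5870/60 = 1.31811 rad/s
T = 196.3970*1000 / 1.31811
T = 149000 N*m


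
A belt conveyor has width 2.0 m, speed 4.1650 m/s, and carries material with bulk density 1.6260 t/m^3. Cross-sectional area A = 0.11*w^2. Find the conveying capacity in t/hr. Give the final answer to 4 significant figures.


A = 0.11 * 2.0^2 = 0.44 m^2
C = 0.44 * 4.1650 * 1.6260 * 3600
C = 10730 t/hr


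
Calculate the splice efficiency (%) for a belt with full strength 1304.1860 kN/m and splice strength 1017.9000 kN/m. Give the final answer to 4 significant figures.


Eff = 1017.9000 / 1304.1860 * 100
Eff = 78.05 %


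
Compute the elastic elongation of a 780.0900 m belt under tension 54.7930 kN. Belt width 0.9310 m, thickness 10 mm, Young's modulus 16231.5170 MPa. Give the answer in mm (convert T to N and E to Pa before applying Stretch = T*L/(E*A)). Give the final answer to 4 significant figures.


A = 0.9310 * 0.01 = 0.00931 m^2
Stretch = 54.7930*1000 * 780.0900 / (16231.5170e6 * 0.00931) * 1000
Stretch = 282.9 mm


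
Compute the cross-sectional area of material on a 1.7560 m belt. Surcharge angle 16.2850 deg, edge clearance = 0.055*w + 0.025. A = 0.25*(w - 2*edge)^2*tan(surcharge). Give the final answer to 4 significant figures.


edge = 0.055*1.7560 + 0.025 = 0.12158 m
ew = 1.7560 - 2*0.12158 = 1.51284 m
A = 0.25 * 1.51284^2 * tan(16.2850 deg)
A = 0.1672 m^2


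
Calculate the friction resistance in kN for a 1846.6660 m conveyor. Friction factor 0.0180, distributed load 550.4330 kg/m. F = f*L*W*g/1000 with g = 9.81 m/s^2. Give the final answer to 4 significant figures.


F = 0.0180 * 1846.6660 * 550.4330 * 9.81 / 1000
F = 179.5 kN


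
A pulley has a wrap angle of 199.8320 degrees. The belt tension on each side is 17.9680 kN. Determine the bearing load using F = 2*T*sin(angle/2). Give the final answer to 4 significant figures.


F = 2 * 17.9680 * sin(199.8320/2 deg)
F = 35.40 kN


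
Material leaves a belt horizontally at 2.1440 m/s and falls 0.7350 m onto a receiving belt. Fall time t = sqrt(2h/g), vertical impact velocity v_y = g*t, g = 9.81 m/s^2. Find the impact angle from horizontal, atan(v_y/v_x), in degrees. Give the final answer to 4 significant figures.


t = sqrt(2*0.7350/9.81) = 0.387101 s
v_y = 9.81 * 0.387101 = 3.79746 m/s
angle = atan(3.79746 / 2.1440) = 60.55 deg


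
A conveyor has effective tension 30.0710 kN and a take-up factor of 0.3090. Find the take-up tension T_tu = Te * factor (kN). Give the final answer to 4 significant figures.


T_tu = 30.0710 * 0.3090
T_tu = 9.292 kN


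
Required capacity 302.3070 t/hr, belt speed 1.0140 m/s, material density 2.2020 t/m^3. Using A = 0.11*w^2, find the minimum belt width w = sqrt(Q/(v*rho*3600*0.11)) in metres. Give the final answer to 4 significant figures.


A_req = 302.3070 / (1.0140 * 2.2020 * 3600) = 0.0376089 m^2
w = sqrt(0.0376089 / 0.11)
w = 0.5847 m


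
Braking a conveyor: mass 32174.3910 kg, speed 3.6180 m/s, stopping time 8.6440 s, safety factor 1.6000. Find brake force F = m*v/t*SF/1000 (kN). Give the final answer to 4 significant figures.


F = 32174.3910 * 3.6180 / 8.6440 * 1.6000 / 1000
F = 21.55 kN


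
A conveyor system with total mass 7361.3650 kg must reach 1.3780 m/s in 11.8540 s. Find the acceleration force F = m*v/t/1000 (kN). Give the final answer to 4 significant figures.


F = 7361.3650 * 1.3780 / 11.8540 / 1000
F = 0.8557 kN


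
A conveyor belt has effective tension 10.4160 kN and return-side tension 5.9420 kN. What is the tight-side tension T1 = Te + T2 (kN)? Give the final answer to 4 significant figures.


T1 = Te + T2 = 10.4160 + 5.9420
T1 = 16.36 kN


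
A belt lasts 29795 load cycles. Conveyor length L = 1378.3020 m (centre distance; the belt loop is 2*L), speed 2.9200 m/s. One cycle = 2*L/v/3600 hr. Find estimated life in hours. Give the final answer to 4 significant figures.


cycle_time = 2 * 1378.3020 / 2.9200 / 3600 = 0.262234 hr
life = 29795 * 0.262234 = 7813 hours


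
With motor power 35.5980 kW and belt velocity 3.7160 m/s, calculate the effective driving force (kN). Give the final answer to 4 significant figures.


Te = P / v = 35.5980 / 3.7160
Te = 9.580 kN


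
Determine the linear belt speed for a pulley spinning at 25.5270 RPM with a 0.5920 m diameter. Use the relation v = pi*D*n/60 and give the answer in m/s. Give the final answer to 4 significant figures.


v = pi * 0.5920 * 25.5270 / 60
v = 0.7913 m/s


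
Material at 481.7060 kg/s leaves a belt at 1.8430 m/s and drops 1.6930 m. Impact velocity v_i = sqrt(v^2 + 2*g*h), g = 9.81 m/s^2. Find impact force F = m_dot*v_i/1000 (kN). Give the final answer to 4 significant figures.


v_i = sqrt(1.8430^2 + 2*9.81*1.6930) = 6.05089 m/s
F = 481.7060 * 6.05089 / 1000
F = 2.915 kN


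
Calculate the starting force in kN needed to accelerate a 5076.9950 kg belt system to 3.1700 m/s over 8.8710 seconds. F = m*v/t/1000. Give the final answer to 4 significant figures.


F = 5076.9950 * 3.1700 / 8.8710 / 1000
F = 1.814 kN


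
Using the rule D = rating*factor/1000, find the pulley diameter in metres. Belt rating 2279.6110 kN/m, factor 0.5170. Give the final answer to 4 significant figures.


D = 2279.6110 * 0.5170 / 1000
D = 1.179 m


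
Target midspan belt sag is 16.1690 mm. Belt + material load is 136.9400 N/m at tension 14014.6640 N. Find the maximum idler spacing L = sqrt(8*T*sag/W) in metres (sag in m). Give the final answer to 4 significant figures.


sag = 16.1690/1000 = 0.016169 m
L = sqrt(8 * 14014.6640 * 0.016169 / 136.9400)
L = 3.638 m


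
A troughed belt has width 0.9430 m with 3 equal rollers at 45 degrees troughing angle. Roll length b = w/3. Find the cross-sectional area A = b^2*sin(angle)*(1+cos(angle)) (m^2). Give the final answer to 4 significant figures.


b = 0.9430/3 = 0.314333 m
A = 0.314333^2 * sin(45 deg) * (1 + cos(45 deg))
A = 0.1193 m^2


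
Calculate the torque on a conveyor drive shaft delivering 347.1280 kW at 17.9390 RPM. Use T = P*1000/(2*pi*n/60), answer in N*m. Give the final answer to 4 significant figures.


omega = 2*pi*17.9390/60 = 1.87857 rad/s
T = 347.1280*1000 / 1.87857
T = 184800 N*m


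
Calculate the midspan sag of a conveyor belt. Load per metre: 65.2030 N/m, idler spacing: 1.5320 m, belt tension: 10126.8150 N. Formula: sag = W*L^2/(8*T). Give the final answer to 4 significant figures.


sag = 65.2030 * 1.5320^2 / (8 * 10126.8150)
sag = 0.001889 m


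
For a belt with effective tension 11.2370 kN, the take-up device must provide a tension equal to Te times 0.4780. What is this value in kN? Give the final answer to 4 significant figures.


T_tu = 11.2370 * 0.4780
T_tu = 5.371 kN


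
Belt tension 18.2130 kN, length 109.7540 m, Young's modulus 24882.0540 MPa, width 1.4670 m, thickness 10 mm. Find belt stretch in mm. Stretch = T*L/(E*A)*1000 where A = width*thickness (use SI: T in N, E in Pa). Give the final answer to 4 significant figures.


A = 1.4670 * 0.01 = 0.01467 m^2
Stretch = 18.2130*1000 * 109.7540 / (24882.0540e6 * 0.01467) * 1000
Stretch = 5.476 mm


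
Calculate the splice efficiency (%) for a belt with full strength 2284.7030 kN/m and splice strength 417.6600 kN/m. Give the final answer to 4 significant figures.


Eff = 417.6600 / 2284.7030 * 100
Eff = 18.28 %


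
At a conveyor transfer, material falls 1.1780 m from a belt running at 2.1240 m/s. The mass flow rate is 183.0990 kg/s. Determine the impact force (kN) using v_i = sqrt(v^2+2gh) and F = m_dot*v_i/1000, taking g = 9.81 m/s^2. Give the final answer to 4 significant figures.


v_i = sqrt(2.1240^2 + 2*9.81*1.1780) = 5.25583 m/s
F = 183.0990 * 5.25583 / 1000
F = 0.9623 kN


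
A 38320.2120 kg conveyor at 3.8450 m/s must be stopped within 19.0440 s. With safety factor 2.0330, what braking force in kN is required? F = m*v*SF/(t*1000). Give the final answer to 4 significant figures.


F = 38320.2120 * 3.8450 / 19.0440 * 2.0330 / 1000
F = 15.73 kN


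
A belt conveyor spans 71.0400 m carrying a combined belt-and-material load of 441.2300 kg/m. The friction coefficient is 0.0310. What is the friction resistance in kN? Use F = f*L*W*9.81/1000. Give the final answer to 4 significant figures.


F = 0.0310 * 71.0400 * 441.2300 * 9.81 / 1000
F = 9.532 kN


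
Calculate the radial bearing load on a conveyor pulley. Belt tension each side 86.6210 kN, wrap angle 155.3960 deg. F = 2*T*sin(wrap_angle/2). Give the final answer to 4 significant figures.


F = 2 * 86.6210 * sin(155.3960/2 deg)
F = 169.3 kN


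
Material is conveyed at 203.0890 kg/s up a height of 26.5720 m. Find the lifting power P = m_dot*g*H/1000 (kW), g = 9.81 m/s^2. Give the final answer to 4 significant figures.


P = 203.0890 * 9.81 * 26.5720 / 1000
P = 52.94 kW


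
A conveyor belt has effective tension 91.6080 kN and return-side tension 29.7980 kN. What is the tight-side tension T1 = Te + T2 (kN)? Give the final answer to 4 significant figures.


T1 = Te + T2 = 91.6080 + 29.7980
T1 = 121.4 kN


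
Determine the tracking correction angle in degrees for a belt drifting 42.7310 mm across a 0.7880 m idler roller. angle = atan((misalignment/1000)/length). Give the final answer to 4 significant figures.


misalign_m = 42.7310 / 1000 = 0.042731 m
angle = atan(0.042731 / 0.7880)
angle = 3.104 deg


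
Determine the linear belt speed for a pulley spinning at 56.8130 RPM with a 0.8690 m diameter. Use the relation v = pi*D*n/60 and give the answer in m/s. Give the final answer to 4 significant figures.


v = pi * 0.8690 * 56.8130 / 60
v = 2.585 m/s


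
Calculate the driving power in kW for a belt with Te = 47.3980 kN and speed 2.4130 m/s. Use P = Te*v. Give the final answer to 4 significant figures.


P = Te * v = 47.3980 * 2.4130
P = 114.4 kW


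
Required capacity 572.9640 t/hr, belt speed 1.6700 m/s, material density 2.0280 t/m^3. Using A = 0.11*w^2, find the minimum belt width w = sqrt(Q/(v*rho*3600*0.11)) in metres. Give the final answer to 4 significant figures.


A_req = 572.9640 / (1.6700 * 2.0280 * 3600) = 0.0469938 m^2
w = sqrt(0.0469938 / 0.11)
w = 0.6536 m


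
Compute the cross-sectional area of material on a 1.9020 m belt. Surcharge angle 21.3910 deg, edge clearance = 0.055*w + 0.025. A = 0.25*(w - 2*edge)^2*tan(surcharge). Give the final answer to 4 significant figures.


edge = 0.055*1.9020 + 0.025 = 0.12961 m
ew = 1.9020 - 2*0.12961 = 1.64278 m
A = 0.25 * 1.64278^2 * tan(21.3910 deg)
A = 0.2643 m^2


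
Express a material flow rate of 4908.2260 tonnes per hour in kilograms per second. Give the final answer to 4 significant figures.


m_dot = 4908.2260 * 1000 / 3600
m_dot = 1363 kg/s


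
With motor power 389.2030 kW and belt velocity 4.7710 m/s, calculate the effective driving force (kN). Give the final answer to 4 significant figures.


Te = P / v = 389.2030 / 4.7710
Te = 81.58 kN


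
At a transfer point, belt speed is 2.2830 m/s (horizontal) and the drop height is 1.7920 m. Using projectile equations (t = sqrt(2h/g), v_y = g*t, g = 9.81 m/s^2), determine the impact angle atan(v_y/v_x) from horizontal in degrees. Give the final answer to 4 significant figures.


t = sqrt(2*1.7920/9.81) = 0.604435 s
v_y = 9.81 * 0.604435 = 5.92951 m/s
angle = atan(5.92951 / 2.2830) = 68.94 deg


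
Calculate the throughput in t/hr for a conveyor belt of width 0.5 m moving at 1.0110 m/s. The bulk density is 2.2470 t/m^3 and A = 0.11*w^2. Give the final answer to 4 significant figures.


A = 0.11 * 0.5^2 = 0.0275 m^2
C = 0.0275 * 1.0110 * 2.2470 * 3600
C = 224.9 t/hr


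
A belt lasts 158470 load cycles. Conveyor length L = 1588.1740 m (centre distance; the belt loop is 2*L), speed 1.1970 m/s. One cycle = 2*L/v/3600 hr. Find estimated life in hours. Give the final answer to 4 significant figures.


cycle_time = 2 * 1588.1740 / 1.1970 / 3600 = 0.737109 hr
life = 158470 * 0.737109 = 116800 hours


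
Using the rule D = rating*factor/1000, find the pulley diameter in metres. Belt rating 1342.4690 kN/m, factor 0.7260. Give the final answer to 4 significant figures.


D = 1342.4690 * 0.7260 / 1000
D = 0.9746 m


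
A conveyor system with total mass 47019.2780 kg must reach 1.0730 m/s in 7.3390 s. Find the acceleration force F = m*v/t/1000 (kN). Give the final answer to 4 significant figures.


F = 47019.2780 * 1.0730 / 7.3390 / 1000
F = 6.874 kN


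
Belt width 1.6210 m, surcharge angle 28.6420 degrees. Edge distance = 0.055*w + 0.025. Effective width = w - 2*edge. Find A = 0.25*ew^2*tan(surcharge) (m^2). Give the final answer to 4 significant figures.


edge = 0.055*1.6210 + 0.025 = 0.114155 m
ew = 1.6210 - 2*0.114155 = 1.39269 m
A = 0.25 * 1.39269^2 * tan(28.6420 deg)
A = 0.2648 m^2


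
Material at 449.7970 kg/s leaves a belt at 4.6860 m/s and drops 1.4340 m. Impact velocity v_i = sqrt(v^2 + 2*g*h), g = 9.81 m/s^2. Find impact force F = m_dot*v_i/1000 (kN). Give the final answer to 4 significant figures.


v_i = sqrt(4.6860^2 + 2*9.81*1.4340) = 7.07769 m/s
F = 449.7970 * 7.07769 / 1000
F = 3.184 kN


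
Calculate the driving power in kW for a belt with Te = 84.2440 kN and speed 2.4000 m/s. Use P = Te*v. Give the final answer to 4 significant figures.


P = Te * v = 84.2440 * 2.4000
P = 202.2 kW


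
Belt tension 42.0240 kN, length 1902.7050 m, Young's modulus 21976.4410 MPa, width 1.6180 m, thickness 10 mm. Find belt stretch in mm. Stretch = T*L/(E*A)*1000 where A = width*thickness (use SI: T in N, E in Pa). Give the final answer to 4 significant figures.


A = 1.6180 * 0.01 = 0.01618 m^2
Stretch = 42.0240*1000 * 1902.7050 / (21976.4410e6 * 0.01618) * 1000
Stretch = 224.9 mm


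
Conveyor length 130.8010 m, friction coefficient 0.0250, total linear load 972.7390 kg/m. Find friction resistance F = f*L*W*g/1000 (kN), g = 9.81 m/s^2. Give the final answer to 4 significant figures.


F = 0.0250 * 130.8010 * 972.7390 * 9.81 / 1000
F = 31.20 kN


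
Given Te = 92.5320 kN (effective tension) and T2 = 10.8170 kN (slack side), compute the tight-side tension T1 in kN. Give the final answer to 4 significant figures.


T1 = Te + T2 = 92.5320 + 10.8170
T1 = 103.3 kN


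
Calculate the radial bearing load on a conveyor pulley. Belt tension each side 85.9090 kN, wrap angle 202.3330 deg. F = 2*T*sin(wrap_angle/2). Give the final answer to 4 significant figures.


F = 2 * 85.9090 * sin(202.3330/2 deg)
F = 168.6 kN


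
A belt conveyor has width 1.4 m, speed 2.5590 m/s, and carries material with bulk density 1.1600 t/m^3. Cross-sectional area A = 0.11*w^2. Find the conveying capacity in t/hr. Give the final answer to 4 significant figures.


A = 0.11 * 1.4^2 = 0.2156 m^2
C = 0.2156 * 2.5590 * 1.1600 * 3600
C = 2304 t/hr


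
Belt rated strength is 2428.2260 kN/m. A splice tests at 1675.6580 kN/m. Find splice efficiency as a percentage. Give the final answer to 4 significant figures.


Eff = 1675.6580 / 2428.2260 * 100
Eff = 69.01 %


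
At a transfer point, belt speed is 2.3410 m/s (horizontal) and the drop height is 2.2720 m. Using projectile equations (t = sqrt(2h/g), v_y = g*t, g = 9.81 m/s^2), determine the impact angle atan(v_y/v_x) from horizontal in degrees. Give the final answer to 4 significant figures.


t = sqrt(2*2.2720/9.81) = 0.680589 s
v_y = 9.81 * 0.680589 = 6.67658 m/s
angle = atan(6.67658 / 2.3410) = 70.68 deg


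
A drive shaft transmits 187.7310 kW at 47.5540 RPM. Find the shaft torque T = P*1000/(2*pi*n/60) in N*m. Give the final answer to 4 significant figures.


omega = 2*pi*47.5540/60 = 4.97984 rad/s
T = 187.7310*1000 / 4.97984
T = 37700 N*m


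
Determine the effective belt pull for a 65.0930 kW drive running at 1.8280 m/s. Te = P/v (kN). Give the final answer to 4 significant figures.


Te = P / v = 65.0930 / 1.8280
Te = 35.61 kN


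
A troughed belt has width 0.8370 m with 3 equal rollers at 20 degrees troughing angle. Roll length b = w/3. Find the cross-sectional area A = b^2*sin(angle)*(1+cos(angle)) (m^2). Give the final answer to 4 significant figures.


b = 0.8370/3 = 0.279 m
A = 0.279^2 * sin(20 deg) * (1 + cos(20 deg))
A = 0.05164 m^2


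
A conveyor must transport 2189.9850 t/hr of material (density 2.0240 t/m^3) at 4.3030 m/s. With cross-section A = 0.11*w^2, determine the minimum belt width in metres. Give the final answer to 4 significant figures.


A_req = 2189.9850 / (4.3030 * 2.0240 * 3600) = 0.0698485 m^2
w = sqrt(0.0698485 / 0.11)
w = 0.7969 m


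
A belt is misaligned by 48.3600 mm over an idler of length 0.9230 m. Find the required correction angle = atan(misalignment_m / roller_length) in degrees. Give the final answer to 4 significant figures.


misalign_m = 48.3600 / 1000 = 0.048360 m
angle = atan(0.048360 / 0.9230)
angle = 2.999 deg


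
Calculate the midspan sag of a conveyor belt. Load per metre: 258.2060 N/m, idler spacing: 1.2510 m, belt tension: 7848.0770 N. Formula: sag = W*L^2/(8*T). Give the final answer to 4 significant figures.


sag = 258.2060 * 1.2510^2 / (8 * 7848.0770)
sag = 0.006436 m


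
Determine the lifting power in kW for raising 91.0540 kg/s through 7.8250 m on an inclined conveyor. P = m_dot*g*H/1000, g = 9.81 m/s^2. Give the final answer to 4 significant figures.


P = 91.0540 * 9.81 * 7.8250 / 1000
P = 6.990 kW


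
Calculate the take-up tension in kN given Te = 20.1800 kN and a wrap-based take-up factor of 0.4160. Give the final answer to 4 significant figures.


T_tu = 20.1800 * 0.4160
T_tu = 8.395 kN


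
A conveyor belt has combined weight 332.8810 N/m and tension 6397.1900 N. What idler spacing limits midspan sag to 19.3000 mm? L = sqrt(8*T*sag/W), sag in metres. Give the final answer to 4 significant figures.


sag = 19.3000/1000 = 0.019300 m
L = sqrt(8 * 6397.1900 * 0.019300 / 332.8810)
L = 1.723 m


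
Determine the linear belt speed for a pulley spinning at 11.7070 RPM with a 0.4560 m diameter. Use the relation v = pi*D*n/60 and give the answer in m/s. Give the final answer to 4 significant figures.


v = pi * 0.4560 * 11.7070 / 60
v = 0.2795 m/s


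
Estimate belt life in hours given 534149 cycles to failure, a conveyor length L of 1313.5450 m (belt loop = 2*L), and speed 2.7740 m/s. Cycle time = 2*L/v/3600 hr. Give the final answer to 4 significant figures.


cycle_time = 2 * 1313.5450 / 2.7740 / 3600 = 0.263067 hr
life = 534149 * 0.263067 = 140500 hours


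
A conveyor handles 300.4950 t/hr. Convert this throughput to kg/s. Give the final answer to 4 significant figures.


m_dot = 300.4950 * 1000 / 3600
m_dot = 83.47 kg/s


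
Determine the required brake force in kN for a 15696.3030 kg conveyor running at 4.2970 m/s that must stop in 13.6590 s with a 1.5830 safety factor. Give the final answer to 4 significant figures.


F = 15696.3030 * 4.2970 / 13.6590 * 1.5830 / 1000
F = 7.817 kN


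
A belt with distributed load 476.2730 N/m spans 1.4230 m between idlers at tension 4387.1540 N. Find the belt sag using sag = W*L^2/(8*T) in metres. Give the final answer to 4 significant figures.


sag = 476.2730 * 1.4230^2 / (8 * 4387.1540)
sag = 0.02748 m


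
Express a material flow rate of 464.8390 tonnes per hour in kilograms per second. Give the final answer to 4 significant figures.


m_dot = 464.8390 * 1000 / 3600
m_dot = 129.1 kg/s


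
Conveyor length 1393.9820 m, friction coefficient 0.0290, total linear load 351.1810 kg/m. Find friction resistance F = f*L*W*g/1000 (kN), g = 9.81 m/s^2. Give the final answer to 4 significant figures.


F = 0.0290 * 1393.9820 * 351.1810 * 9.81 / 1000
F = 139.3 kN


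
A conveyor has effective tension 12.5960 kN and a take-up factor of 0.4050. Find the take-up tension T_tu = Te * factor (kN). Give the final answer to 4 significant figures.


T_tu = 12.5960 * 0.4050
T_tu = 5.101 kN


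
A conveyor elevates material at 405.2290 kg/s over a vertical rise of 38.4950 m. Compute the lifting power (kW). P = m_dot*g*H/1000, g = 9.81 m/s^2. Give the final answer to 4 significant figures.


P = 405.2290 * 9.81 * 38.4950 / 1000
P = 153.0 kW


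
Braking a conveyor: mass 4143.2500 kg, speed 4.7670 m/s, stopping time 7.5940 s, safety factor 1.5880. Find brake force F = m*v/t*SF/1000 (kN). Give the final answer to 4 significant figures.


F = 4143.2500 * 4.7670 / 7.5940 * 1.5880 / 1000
F = 4.130 kN


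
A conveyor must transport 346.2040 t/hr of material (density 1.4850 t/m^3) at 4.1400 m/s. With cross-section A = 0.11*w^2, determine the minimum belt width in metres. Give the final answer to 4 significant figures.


A_req = 346.2040 / (4.1400 * 1.4850 * 3600) = 0.0156424 m^2
w = sqrt(0.0156424 / 0.11)
w = 0.3771 m


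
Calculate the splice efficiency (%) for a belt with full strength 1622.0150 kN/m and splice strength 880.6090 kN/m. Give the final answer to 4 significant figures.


Eff = 880.6090 / 1622.0150 * 100
Eff = 54.29 %


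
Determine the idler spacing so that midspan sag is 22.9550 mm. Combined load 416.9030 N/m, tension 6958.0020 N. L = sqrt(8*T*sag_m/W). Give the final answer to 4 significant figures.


sag = 22.9550/1000 = 0.022955 m
L = sqrt(8 * 6958.0020 * 0.022955 / 416.9030)
L = 1.751 m


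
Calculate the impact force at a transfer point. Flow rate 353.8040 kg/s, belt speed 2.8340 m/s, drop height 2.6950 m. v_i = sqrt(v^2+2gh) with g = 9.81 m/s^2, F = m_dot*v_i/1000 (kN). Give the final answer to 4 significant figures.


v_i = sqrt(2.8340^2 + 2*9.81*2.6950) = 7.80432 m/s
F = 353.8040 * 7.80432 / 1000
F = 2.761 kN


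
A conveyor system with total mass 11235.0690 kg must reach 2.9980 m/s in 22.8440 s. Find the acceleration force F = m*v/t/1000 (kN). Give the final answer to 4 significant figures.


F = 11235.0690 * 2.9980 / 22.8440 / 1000
F = 1.474 kN


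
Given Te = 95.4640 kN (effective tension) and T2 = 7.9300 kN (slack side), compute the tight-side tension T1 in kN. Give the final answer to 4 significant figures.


T1 = Te + T2 = 95.4640 + 7.9300
T1 = 103.4 kN


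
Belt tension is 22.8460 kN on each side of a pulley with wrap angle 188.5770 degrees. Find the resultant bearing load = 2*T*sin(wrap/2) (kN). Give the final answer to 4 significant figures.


F = 2 * 22.8460 * sin(188.5770/2 deg)
F = 45.56 kN


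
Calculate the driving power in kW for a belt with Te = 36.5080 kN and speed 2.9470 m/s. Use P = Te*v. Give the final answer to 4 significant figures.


P = Te * v = 36.5080 * 2.9470
P = 107.6 kW


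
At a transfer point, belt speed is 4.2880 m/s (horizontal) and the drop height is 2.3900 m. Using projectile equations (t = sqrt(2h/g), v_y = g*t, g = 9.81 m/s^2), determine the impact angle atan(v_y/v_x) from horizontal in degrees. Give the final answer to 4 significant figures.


t = sqrt(2*2.3900/9.81) = 0.698039 s
v_y = 9.81 * 0.698039 = 6.84776 m/s
angle = atan(6.84776 / 4.2880) = 57.95 deg


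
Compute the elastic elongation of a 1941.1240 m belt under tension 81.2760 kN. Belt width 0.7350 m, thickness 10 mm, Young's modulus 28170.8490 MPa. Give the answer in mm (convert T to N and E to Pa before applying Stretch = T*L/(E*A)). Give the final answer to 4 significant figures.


A = 0.7350 * 0.01 = 0.00735 m^2
Stretch = 81.2760*1000 * 1941.1240 / (28170.8490e6 * 0.00735) * 1000
Stretch = 762.0 mm


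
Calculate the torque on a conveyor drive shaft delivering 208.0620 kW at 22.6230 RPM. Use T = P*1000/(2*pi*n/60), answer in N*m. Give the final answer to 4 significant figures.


omega = 2*pi*22.6230/60 = 2.36908 rad/s
T = 208.0620*1000 / 2.36908
T = 87820 N*m


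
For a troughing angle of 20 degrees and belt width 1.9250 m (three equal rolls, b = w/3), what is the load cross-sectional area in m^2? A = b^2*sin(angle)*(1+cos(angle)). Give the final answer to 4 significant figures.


b = 1.9250/3 = 0.641667 m
A = 0.641667^2 * sin(20 deg) * (1 + cos(20 deg))
A = 0.2732 m^2


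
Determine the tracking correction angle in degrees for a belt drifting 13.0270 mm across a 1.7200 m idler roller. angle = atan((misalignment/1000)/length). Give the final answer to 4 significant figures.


misalign_m = 13.0270 / 1000 = 0.013027 m
angle = atan(0.013027 / 1.7200)
angle = 0.4339 deg


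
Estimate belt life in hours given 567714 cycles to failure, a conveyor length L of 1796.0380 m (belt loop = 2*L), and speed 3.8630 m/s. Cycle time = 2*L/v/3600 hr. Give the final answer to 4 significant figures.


cycle_time = 2 * 1796.0380 / 3.8630 / 3600 = 0.258296 hr
life = 567714 * 0.258296 = 146600 hours


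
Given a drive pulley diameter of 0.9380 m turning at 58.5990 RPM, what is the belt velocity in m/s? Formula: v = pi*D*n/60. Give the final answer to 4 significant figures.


v = pi * 0.9380 * 58.5990 / 60
v = 2.878 m/s


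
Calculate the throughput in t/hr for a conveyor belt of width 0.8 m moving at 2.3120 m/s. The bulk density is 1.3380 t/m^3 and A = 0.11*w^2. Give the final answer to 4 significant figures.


A = 0.11 * 0.8^2 = 0.0704 m^2
C = 0.0704 * 2.3120 * 1.3380 * 3600
C = 784.0 t/hr


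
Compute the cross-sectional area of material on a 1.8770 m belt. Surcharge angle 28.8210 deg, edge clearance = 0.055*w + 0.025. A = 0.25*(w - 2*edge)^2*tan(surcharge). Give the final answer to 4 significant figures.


edge = 0.055*1.8770 + 0.025 = 0.128235 m
ew = 1.8770 - 2*0.128235 = 1.62053 m
A = 0.25 * 1.62053^2 * tan(28.8210 deg)
A = 0.3612 m^2


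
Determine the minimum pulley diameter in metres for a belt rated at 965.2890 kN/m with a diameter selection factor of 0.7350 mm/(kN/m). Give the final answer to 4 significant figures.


D = 965.2890 * 0.7350 / 1000
D = 0.7095 m


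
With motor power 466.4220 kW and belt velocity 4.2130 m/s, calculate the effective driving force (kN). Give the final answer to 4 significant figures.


Te = P / v = 466.4220 / 4.2130
Te = 110.7 kN


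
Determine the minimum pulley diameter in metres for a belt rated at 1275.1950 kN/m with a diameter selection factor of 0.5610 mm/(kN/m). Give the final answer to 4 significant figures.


D = 1275.1950 * 0.5610 / 1000
D = 0.7154 m


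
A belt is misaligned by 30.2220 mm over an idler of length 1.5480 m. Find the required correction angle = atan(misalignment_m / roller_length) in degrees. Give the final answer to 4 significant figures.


misalign_m = 30.2220 / 1000 = 0.030222 m
angle = atan(0.030222 / 1.5480)
angle = 1.118 deg


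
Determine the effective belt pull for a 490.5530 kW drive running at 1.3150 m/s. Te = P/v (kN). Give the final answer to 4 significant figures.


Te = P / v = 490.5530 / 1.3150
Te = 373.0 kN


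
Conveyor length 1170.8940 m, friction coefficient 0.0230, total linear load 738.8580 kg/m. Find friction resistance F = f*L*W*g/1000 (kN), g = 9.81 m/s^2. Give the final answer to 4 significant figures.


F = 0.0230 * 1170.8940 * 738.8580 * 9.81 / 1000
F = 195.2 kN


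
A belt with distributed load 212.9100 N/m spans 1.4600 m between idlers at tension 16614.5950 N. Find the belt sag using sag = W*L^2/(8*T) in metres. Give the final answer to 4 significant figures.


sag = 212.9100 * 1.4600^2 / (8 * 16614.5950)
sag = 0.003414 m


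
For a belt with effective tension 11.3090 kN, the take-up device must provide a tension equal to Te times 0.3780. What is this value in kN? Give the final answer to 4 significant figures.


T_tu = 11.3090 * 0.3780
T_tu = 4.275 kN


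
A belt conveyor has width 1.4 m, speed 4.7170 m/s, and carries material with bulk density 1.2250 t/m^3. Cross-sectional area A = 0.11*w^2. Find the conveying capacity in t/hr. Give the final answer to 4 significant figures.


A = 0.11 * 1.4^2 = 0.2156 m^2
C = 0.2156 * 4.7170 * 1.2250 * 3600
C = 4485 t/hr


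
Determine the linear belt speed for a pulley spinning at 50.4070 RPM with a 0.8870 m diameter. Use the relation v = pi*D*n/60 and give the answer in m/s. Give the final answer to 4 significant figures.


v = pi * 0.8870 * 50.4070 / 60
v = 2.341 m/s


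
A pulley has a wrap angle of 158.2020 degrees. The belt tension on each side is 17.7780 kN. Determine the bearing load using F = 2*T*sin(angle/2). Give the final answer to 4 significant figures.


F = 2 * 17.7780 * sin(158.2020/2 deg)
F = 34.91 kN


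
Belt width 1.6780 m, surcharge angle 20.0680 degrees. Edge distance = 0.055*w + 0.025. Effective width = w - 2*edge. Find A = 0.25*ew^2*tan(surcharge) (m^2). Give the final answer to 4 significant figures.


edge = 0.055*1.6780 + 0.025 = 0.11729 m
ew = 1.6780 - 2*0.11729 = 1.44342 m
A = 0.25 * 1.44342^2 * tan(20.0680 deg)
A = 0.1903 m^2
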